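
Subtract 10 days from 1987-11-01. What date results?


Start: 1987-11-01, subtract 10 days
Back 1 day from November 1 reaches October 31, 1987 -> 9 left
October 1987: 31 - 9 = 22 -> lands on October 22

Result: 1987-10-22


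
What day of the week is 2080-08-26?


Date: August 26, 2080
Anchor: Jan 1, 2080. With p = 2080 - 1 = 2079: (p + p//4 - p//100 + p//400) mod 7 = (2079 + 519 - 20 + 5) mod 7 = 2583 mod 7 = 0 -> Monday (Mon=0 ... Sun=6)
Days before August (Jan-Jul): 213; offset = 213 + 26 - 1 = 238
Weekday index = (0 + 238) mod 7 = 0

Day of the week: Monday


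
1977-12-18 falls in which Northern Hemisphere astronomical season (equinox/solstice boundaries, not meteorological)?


Date: December 18
Astronomical Autumn (approx.; exact equinox/solstice day varies by year): September 22 to December 20
December 18 falls within the Autumn window

Autumn


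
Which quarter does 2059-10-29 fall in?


Month: October (month 10)
Q1: Jan-Mar, Q2: Apr-Jun, Q3: Jul-Sep, Q4: Oct-Dec

Q4


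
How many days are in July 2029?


July 2029

31 days


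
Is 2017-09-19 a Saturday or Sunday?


Anchor: Jan 1, 2017. With p = 2017 - 1 = 2016: (p + p//4 - p//100 + p//400) mod 7 = (2016 + 504 - 20 + 5) mod 7 = 2505 mod 7 = 6 -> Sunday (Mon=0 ... Sun=6)
Day of year: 262; offset = 261
Weekday index = (6 + 261) mod 7 = 1 -> Tuesday
Weekend days: Saturday, Sunday

No


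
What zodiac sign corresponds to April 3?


Date: April 3
Conventional tropical zodiac dates: Aries from March 21 onward; Taurus starts April 20
April 3 falls within the Aries range

Aries


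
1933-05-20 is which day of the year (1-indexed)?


Date: May 20, 1933
Days in months 1 through 4: 120
Plus 20 days in May

Day of year: 140


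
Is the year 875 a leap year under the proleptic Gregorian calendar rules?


Gregorian leap year rule: divisible by 4, but not by 100, unless also by 400.
875 is not divisible by 4 -> not a leap year

No


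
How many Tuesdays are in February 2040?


February 2040 has 29 days
Anchor: Jan 1, 2040. With p = 2040 - 1 = 2039: (p + p//4 - p//100 + p//400) mod 7 = (2039 + 509 - 20 + 5) mod 7 = 2533 mod 7 = 6 -> Sunday (Mon=0 ... Sun=6)
Days before February (Jan): 31; February 1 index = (6 + 31) mod 7 = 2 -> Wednesday
First Tuesday is February 7
Tuesdays: 7, 14, 21, 28

4 Tuesdays


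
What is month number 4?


Month 4 of 12

April


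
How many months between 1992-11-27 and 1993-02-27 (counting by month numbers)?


From November 1992 to February 1993
1 year * 12 = 12 months, minus 9 months = 3

3 months


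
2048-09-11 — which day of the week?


Date: September 11, 2048
Anchor: Jan 1, 2048. With p = 2048 - 1 = 2047: (p + p//4 - p//100 + p//400) mod 7 = (2047 + 511 - 20 + 5) mod 7 = 2543 mod 7 = 2 -> Wednesday (Mon=0 ... Sun=6)
Days before September (Jan-Aug): 244; offset = 244 + 11 - 1 = 254
Weekday index = (2 + 254) mod 7 = 4

Day of the week: Friday


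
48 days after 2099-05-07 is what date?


Start: 2099-05-07, add 48 days
May 2099 has 31 days: 31 - 7 = 24 days to May 31 -> 24 left
June 2099: 24 <= 30 -> lands on June 24

Result: 2099-06-24


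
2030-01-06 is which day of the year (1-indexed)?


Date: January 6, 2030
No months before January
Plus 6 days in January

Day of year: 6


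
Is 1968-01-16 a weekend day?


Anchor: Jan 1, 1968. With p = 1968 - 1 = 1967: (p + p//4 - p//100 + p//400) mod 7 = (1967 + 491 - 19 + 4) mod 7 = 2443 mod 7 = 0 -> Monday (Mon=0 ... Sun=6)
Day of year: 16; offset = 15
Weekday index = (0 + 15) mod 7 = 1 -> Tuesday
Weekend days: Saturday, Sunday

No


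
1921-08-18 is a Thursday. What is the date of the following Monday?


Current: Thursday
Target: Monday
Days ahead: 4

Next Monday: 1921-08-22


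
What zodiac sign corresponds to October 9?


Date: October 9
Conventional tropical zodiac dates: Libra from September 23 onward; Scorpio starts October 23
October 9 falls within the Libra range

Libra


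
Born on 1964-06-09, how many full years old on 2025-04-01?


Birth: 1964-06-09
Reference: 2025-04-01
Year difference: 2025 - 1964 = 61
Birthday not yet reached in 2025, subtract 1

60 years old


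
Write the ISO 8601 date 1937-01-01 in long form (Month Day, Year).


ISO 1937-01-01 parses as year=1937, month=01, day=01
Month 1 -> January

January 1, 1937


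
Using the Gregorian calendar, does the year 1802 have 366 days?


Gregorian leap year rule: divisible by 4, but not by 100, unless also by 400.
1802 is not divisible by 4 -> not a leap year

No


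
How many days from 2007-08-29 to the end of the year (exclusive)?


Day of year: 241 of 365
Remaining = 365 - 241

124 days


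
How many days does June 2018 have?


June 2018

30 days


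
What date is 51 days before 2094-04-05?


Start: 2094-04-05, subtract 51 days
Back 5 days from April 5 reaches March 31, 2094 -> 46 left
March 2094 has 31 days -> back to February 28, 2094 -> 15 left
February 2094: 28 - 15 = 13 -> lands on February 13

Result: 2094-02-13


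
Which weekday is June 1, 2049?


Target: June 1, 2049
Anchor: Jan 1, 2049. With p = 2049 - 1 = 2048: (p + p//4 - p//100 + p//400) mod 7 = (2048 + 512 - 20 + 5) mod 7 = 2545 mod 7 = 4 -> Friday (Mon=0 ... Sun=6)
Days before June (Jan-May): 151 days
Weekday index = (4 + 151) mod 7 = 1

Tuesday


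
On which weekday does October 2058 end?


October 2058 has 31 days
Anchor: Jan 1, 2058. With p = 2058 - 1 = 2057: (p + p//4 - p//100 + p//400) mod 7 = (2057 + 514 - 20 + 5) mod 7 = 2556 mod 7 = 1 -> Tuesday (Mon=0 ... Sun=6)
Days before October (Jan-Sep): 273; October 1 index = (1 + 273) mod 7 = 1 -> Tuesday
Last day offset: 31 - 1 = 30 days
Weekday index = (1 + 30) mod 7 = 3

Thursday, October 31


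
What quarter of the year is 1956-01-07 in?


Month: January (month 1)
Q1: Jan-Mar, Q2: Apr-Jun, Q3: Jul-Sep, Q4: Oct-Dec

Q1


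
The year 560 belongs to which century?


Century = (year - 1) // 100 + 1
= (560 - 1) // 100 + 1
= 559 // 100 + 1
= 5 + 1

6th century


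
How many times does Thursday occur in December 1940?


December 1940 has 31 days
Anchor: Jan 1, 1940. With p = 1940 - 1 = 1939: (p + p//4 - p//100 + p//400) mod 7 = (1939 + 484 - 19 + 4) mod 7 = 2408 mod 7 = 0 -> Monday (Mon=0 ... Sun=6)
Days before December (Jan-Nov): 335; December 1 index = (0 + 335) mod 7 = 6 -> Sunday
First Thursday is December 5
Thursdays: 5, 12, 19, 26

4 Thursdays


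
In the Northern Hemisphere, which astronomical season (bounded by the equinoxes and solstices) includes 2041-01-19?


Date: January 19
Astronomical Winter (approx.; exact equinox/solstice day varies by year): December 21 to March 19
January 19 falls within the Winter window

Winter


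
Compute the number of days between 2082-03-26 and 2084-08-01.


From 2082-03-26 to 2084-08-01
2082-03-26: days before March = 31 + 28 = 59 (2082 is not a leap year); day of year = 59 + 26 = 85
2084-08-01: days before August = 31 + 29 + 31 + 30 + 31 + 30 + 31 = 213 (2084 is a leap year); day of year = 213 + 1 = 214
Rest of 2082: 365 - 85 = 280
Full years 2083 (365): 365
Total = 280 + 365 + 214 = 859

859 days


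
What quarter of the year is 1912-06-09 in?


Month: June (month 6)
Q1: Jan-Mar, Q2: Apr-Jun, Q3: Jul-Sep, Q4: Oct-Dec

Q2


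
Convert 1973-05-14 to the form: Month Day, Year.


ISO 1973-05-14 parses as year=1973, month=05, day=14
Month 5 -> May

May 14, 1973


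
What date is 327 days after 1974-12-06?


Start: 1974-12-06, add 327 days
December 1974 has 31 days: 31 - 6 = 25 days to December 31 -> 302 left
January 1975 has 31 days -> 271 left
February 1975 has 28 days -> 243 left
March 1975 has 31 days -> 212 left
April 1975 has 30 days -> 182 left
May 1975 has 31 days -> 151 left
June 1975 has 30 days -> 121 left
July 1975 has 31 days -> 90 left
August 1975 has 31 days -> 59 left
September 1975 has 30 days -> 29 left
October 1975: 29 <= 31 -> lands on October 29

Result: 1975-10-29


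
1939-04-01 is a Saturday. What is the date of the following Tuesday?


Current: Saturday
Target: Tuesday
Days ahead: 3

Next Tuesday: 1939-04-04


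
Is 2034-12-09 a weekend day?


Anchor: Jan 1, 2034. With p = 2034 - 1 = 2033: (p + p//4 - p//100 + p//400) mod 7 = (2033 + 508 - 20 + 5) mod 7 = 2526 mod 7 = 6 -> Sunday (Mon=0 ... Sun=6)
Day of year: 343; offset = 342
Weekday index = (6 + 342) mod 7 = 5 -> Saturday
Weekend days: Saturday, Sunday

Yes


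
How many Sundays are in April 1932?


April 1932 has 30 days
Anchor: Jan 1, 1932. With p = 1932 - 1 = 1931: (p + p//4 - p//100 + p//400) mod 7 = (1931 + 482 - 19 + 4) mod 7 = 2398 mod 7 = 4 -> Friday (Mon=0 ... Sun=6)
Days before April (Jan-Mar): 91; April 1 index = (4 + 91) mod 7 = 4 -> Friday
First Sunday is April 3
Sundays: 3, 10, 17, 24

4 Sundays


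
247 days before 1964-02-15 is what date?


Start: 1964-02-15, subtract 247 days
Back 15 days from February 15 reaches January 31, 1964 -> 232 left
January 1964 has 31 days -> back to December 31, 1963 -> 201 left
December 1963 has 31 days -> back to November 30, 1963 -> 170 left
November 1963 has 30 days -> back to October 31, 1963 -> 140 left
October 1963 has 31 days -> back to September 30, 1963 -> 109 left
September 1963 has 30 days -> back to August 31, 1963 -> 79 left
August 1963 has 31 days -> back to July 31, 1963 -> 48 left
July 1963 has 31 days -> back to June 30, 1963 -> 17 left
June 1963: 30 - 17 = 13 -> lands on June 13

Result: 1963-06-13


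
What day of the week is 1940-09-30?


Date: September 30, 1940
Anchor: Jan 1, 1940. With p = 1940 - 1 = 1939: (p + p//4 - p//100 + p//400) mod 7 = (1939 + 484 - 19 + 4) mod 7 = 2408 mod 7 = 0 -> Monday (Mon=0 ... Sun=6)
Days before September (Jan-Aug): 244; offset = 244 + 30 - 1 = 273
Weekday index = (0 + 273) mod 7 = 0

Day of the week: Monday


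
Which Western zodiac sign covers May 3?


Date: May 3
Conventional tropical zodiac dates: Taurus from April 20 onward; Gemini starts May 21
May 3 falls within the Taurus range

Taurus


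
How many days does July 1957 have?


July 1957

31 days


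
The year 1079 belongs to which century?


Century = (year - 1) // 100 + 1
= (1079 - 1) // 100 + 1
= 1078 // 100 + 1
= 10 + 1

11th century


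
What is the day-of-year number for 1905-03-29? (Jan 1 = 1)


Date: March 29, 1905
Days in months 1 through 2: 59
Plus 29 days in March

Day of year: 88


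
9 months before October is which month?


October is month 10
10 - 9 = 1

January


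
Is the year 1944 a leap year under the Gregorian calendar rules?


Gregorian leap year rule: divisible by 4, but not by 100, unless also by 400.
1944 is divisible by 4 but not 100 -> leap year

Yes


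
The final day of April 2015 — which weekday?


April 2015 has 30 days
Anchor: Jan 1, 2015. With p = 2015 - 1 = 2014: (p + p//4 - p//100 + p//400) mod 7 = (2014 + 503 - 20 + 5) mod 7 = 2502 mod 7 = 3 -> Thursday (Mon=0 ... Sun=6)
Days before April (Jan-Mar): 90; April 1 index = (3 + 90) mod 7 = 2 -> Wednesday
Last day offset: 30 - 1 = 29 days
Weekday index = (2 + 29) mod 7 = 3

Thursday, April 30


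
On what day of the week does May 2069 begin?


Target: May 1, 2069
Anchor: Jan 1, 2069. With p = 2069 - 1 = 2068: (p + p//4 - p//100 + p//400) mod 7 = (2068 + 517 - 20 + 5) mod 7 = 2570 mod 7 = 1 -> Tuesday (Mon=0 ... Sun=6)
Days before May (Jan-Apr): 120 days
Weekday index = (1 + 120) mod 7 = 2

Wednesday


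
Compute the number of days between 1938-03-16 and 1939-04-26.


From 1938-03-16 to 1939-04-26
1938-03-16: days before March = 31 + 28 = 59 (1938 is not a leap year); day of year = 59 + 16 = 75
1939-04-26: days before April = 31 + 28 + 31 = 90 (1939 is not a leap year); day of year = 90 + 26 = 116
Rest of 1938: 365 - 75 = 290
Total = 290 + 116 = 406

406 days


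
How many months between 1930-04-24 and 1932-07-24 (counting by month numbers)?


From April 1930 to July 1932
2 years * 12 = 24 months, plus 3 months = 27

27 months


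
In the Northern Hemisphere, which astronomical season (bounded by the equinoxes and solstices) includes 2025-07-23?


Date: July 23
Astronomical Summer (approx.; exact equinox/solstice day varies by year): June 21 to September 21
July 23 falls within the Summer window

Summer


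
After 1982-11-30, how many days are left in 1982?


Day of year: 334 of 365
Remaining = 365 - 334

31 days


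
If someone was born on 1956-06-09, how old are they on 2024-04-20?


Birth: 1956-06-09
Reference: 2024-04-20
Year difference: 2024 - 1956 = 68
Birthday not yet reached in 2024, subtract 1

67 years old


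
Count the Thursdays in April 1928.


April 1928 has 30 days
Anchor: Jan 1, 1928. With p = 1928 - 1 = 1927: (p + p//4 - p//100 + p//400) mod 7 = (1927 + 481 - 19 + 4) mod 7 = 2393 mod 7 = 6 -> Sunday (Mon=0 ... Sun=6)
Days before April (Jan-Mar): 91; April 1 index = (6 + 91) mod 7 = 6 -> Sunday
First Thursday is April 5
Thursdays: 5, 12, 19, 26

4 Thursdays


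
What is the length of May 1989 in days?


May 1989

31 days


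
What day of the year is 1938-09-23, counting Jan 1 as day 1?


Date: September 23, 1938
Days in months 1 through 8: 243
Plus 23 days in September

Day of year: 266


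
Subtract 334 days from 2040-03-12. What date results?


Start: 2040-03-12, subtract 334 days
Back 12 days from March 12 reaches February 29, 2040 -> 322 left
February 2040 has 29 days -> back to January 31, 2040 -> 293 left
January 2040 has 31 days -> back to December 31, 2039 -> 262 left
December 2039 has 31 days -> back to November 30, 2039 -> 231 left
November 2039 has 30 days -> back to October 31, 2039 -> 201 left
October 2039 has 31 days -> back to September 30, 2039 -> 170 left
September 2039 has 30 days -> back to August 31, 2039 -> 140 left
August 2039 has 31 days -> back to July 31, 2039 -> 109 left
July 2039 has 31 days -> back to June 30, 2039 -> 78 left
June 2039 has 30 days -> back to May 31, 2039 -> 48 left
May 2039 has 31 days -> back to April 30, 2039 -> 17 left
April 2039: 30 - 17 = 13 -> lands on April 13

Result: 2039-04-13


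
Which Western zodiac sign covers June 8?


Date: June 8
Conventional tropical zodiac dates: Gemini from May 21 onward; Cancer starts June 21
June 8 falls within the Gemini range

Gemini


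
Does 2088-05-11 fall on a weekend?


Anchor: Jan 1, 2088. With p = 2088 - 1 = 2087: (p + p//4 - p//100 + p//400) mod 7 = (2087 + 521 - 20 + 5) mod 7 = 2593 mod 7 = 3 -> Thursday (Mon=0 ... Sun=6)
Day of year: 132; offset = 131
Weekday index = (3 + 131) mod 7 = 1 -> Tuesday
Weekend days: Saturday, Sunday

No


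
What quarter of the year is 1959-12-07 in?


Month: December (month 12)
Q1: Jan-Mar, Q2: Apr-Jun, Q3: Jul-Sep, Q4: Oct-Dec

Q4


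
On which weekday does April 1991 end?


April 1991 has 30 days
Anchor: Jan 1, 1991. With p = 1991 - 1 = 1990: (p + p//4 - p//100 + p//400) mod 7 = (1990 + 497 - 19 + 4) mod 7 = 2472 mod 7 = 1 -> Tuesday (Mon=0 ... Sun=6)
Days before April (Jan-Mar): 90; April 1 index = (1 + 90) mod 7 = 0 -> Monday
Last day offset: 30 - 1 = 29 days
Weekday index = (0 + 29) mod 7 = 1

Tuesday, April 30


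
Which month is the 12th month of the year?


Month 12 of 12

December


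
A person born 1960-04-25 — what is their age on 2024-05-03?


Birth: 1960-04-25
Reference: 2024-05-03
Year difference: 2024 - 1960 = 64

64 years old


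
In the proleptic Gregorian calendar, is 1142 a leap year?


Gregorian leap year rule: divisible by 4, but not by 100, unless also by 400.
1142 is not divisible by 4 -> not a leap year

No


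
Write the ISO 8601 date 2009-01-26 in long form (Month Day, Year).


ISO 2009-01-26 parses as year=2009, month=01, day=26
Month 1 -> January

January 26, 2009


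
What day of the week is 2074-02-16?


Date: February 16, 2074
Anchor: Jan 1, 2074. With p = 2074 - 1 = 2073: (p + p//4 - p//100 + p//400) mod 7 = (2073 + 518 - 20 + 5) mod 7 = 2576 mod 7 = 0 -> Monday (Mon=0 ... Sun=6)
Days before February (Jan): 31; offset = 31 + 16 - 1 = 46
Weekday index = (0 + 46) mod 7 = 4

Day of the week: Friday


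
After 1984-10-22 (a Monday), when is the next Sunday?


Current: Monday
Target: Sunday
Days ahead: 6

Next Sunday: 1984-10-28


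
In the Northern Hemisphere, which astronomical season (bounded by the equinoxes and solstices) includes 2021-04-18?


Date: April 18
Astronomical Spring (approx.; exact equinox/solstice day varies by year): March 20 to June 20
April 18 falls within the Spring window

Spring


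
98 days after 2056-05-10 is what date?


Start: 2056-05-10, add 98 days
May 2056 has 31 days: 31 - 10 = 21 days to May 31 -> 77 left
June 2056 has 30 days -> 47 left
July 2056 has 31 days -> 16 left
August 2056: 16 <= 31 -> lands on August 16

Result: 2056-08-16


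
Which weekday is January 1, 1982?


Target: January 1, 1982
Anchor: Jan 1, 1982. With p = 1982 - 1 = 1981: (p + p//4 - p//100 + p//400) mod 7 = (1981 + 495 - 19 + 4) mod 7 = 2461 mod 7 = 4 -> Friday (Mon=0 ... Sun=6)
Offset from anchor: 0 days
Weekday index = (4 + 0) mod 7 = 4

Friday


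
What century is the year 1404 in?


Century = (year - 1) // 100 + 1
= (1404 - 1) // 100 + 1
= 1403 // 100 + 1
= 14 + 1

15th century


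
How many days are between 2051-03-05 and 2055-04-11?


From 2051-03-05 to 2055-04-11
2051-03-05: days before March = 31 + 28 = 59 (2051 is not a leap year); day of year = 59 + 5 = 64
2055-04-11: days before April = 31 + 28 + 31 = 90 (2055 is not a leap year); day of year = 90 + 11 = 101
Rest of 2051: 365 - 64 = 301
Full years 2052 (366), 2053 (365), 2054 (365): 1096
Total = 301 + 1096 + 101 = 1498

1498 days


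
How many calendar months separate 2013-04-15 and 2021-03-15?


From April 2013 to March 2021
8 years * 12 = 96 months, minus 1 month = 95

95 months


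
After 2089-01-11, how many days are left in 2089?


Day of year: 11 of 365
Remaining = 365 - 11

354 days


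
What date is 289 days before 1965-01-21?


Start: 1965-01-21, subtract 289 days
Back 21 days from January 21 reaches December 31, 1964 -> 268 left
December 1964 has 31 days -> back to November 30, 1964 -> 237 left
November 1964 has 30 days -> back to October 31, 1964 -> 207 left
October 1964 has 31 days -> back to September 30, 1964 -> 176 left
September 1964 has 30 days -> back to August 31, 1964 -> 146 left
August 1964 has 31 days -> back to July 31, 1964 -> 115 left
July 1964 has 31 days -> back to June 30, 1964 -> 84 left
June 1964 has 30 days -> back to May 31, 1964 -> 54 left
May 1964 has 31 days -> back to April 30, 1964 -> 23 left
April 1964: 30 - 23 = 7 -> lands on April 7

Result: 1964-04-07


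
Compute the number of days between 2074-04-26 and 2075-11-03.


From 2074-04-26 to 2075-11-03
2074-04-26: days before April = 31 + 28 + 31 = 90 (2074 is not a leap year); day of year = 90 + 26 = 116
2075-11-03: days before November = 31 + 28 + 31 + 30 + 31 + 30 + 31 + 31 + 30 + 31 = 304 (2075 is not a leap year); day of year = 304 + 3 = 307
Rest of 2074: 365 - 116 = 249
Total = 249 + 307 = 556

556 days


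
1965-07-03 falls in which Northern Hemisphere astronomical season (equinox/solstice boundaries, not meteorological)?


Date: July 3
Astronomical Summer (approx.; exact equinox/solstice day varies by year): June 21 to September 21
July 3 falls within the Summer window

Summer


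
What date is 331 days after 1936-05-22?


Start: 1936-05-22, add 331 days
May 1936 has 31 days: 31 - 22 = 9 days to May 31 -> 322 left
June 1936 has 30 days -> 292 left
July 1936 has 31 days -> 261 left
August 1936 has 31 days -> 230 left
September 1936 has 30 days -> 200 left
October 1936 has 31 days -> 169 left
November 1936 has 30 days -> 139 left
December 1936 has 31 days -> 108 left
January 1937 has 31 days -> 77 left
February 1937 has 28 days -> 49 left
March 1937 has 31 days -> 18 left
April 1937: 18 <= 30 -> lands on April 18

Result: 1937-04-18


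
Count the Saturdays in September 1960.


September 1960 has 30 days
Anchor: Jan 1, 1960. With p = 1960 - 1 = 1959: (p + p//4 - p//100 + p//400) mod 7 = (1959 + 489 - 19 + 4) mod 7 = 2433 mod 7 = 4 -> Friday (Mon=0 ... Sun=6)
Days before September (Jan-Aug): 244; September 1 index = (4 + 244) mod 7 = 3 -> Thursday
First Saturday is September 3
Saturdays: 3, 10, 17, 24

4 Saturdays


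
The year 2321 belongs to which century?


Century = (year - 1) // 100 + 1
= (2321 - 1) // 100 + 1
= 2320 // 100 + 1
= 23 + 1

24th century


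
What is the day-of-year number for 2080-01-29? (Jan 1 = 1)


Date: January 29, 2080
No months before January
Plus 29 days in January

Day of year: 29


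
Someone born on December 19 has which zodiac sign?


Date: December 19
Conventional tropical zodiac dates: Sagittarius from November 22 onward; Capricorn starts December 22
December 19 falls within the Sagittarius range

Sagittarius


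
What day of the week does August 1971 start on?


Target: August 1, 1971
Anchor: Jan 1, 1971. With p = 1971 - 1 = 1970: (p + p//4 - p//100 + p//400) mod 7 = (1970 + 492 - 19 + 4) mod 7 = 2447 mod 7 = 4 -> Friday (Mon=0 ... Sun=6)
Days before August (Jan-Jul): 212 days
Weekday index = (4 + 212) mod 7 = 6

Sunday


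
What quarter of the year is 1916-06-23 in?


Month: June (month 6)
Q1: Jan-Mar, Q2: Apr-Jun, Q3: Jul-Sep, Q4: Oct-Dec

Q2


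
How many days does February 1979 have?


February 1979 (leap year: no)

28 days


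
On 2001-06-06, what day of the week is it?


Date: June 6, 2001
Anchor: Jan 1, 2001. With p = 2001 - 1 = 2000: (p + p//4 - p//100 + p//400) mod 7 = (2000 + 500 - 20 + 5) mod 7 = 2485 mod 7 = 0 -> Monday (Mon=0 ... Sun=6)
Days before June (Jan-May): 151; offset = 151 + 6 - 1 = 156
Weekday index = (0 + 156) mod 7 = 2

Day of the week: Wednesday


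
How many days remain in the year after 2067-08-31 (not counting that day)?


Day of year: 243 of 365
Remaining = 365 - 243

122 days


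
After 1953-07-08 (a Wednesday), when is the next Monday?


Current: Wednesday
Target: Monday
Days ahead: 5

Next Monday: 1953-07-13


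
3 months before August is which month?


August is month 8
8 - 3 = 5

May


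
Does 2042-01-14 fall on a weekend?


Anchor: Jan 1, 2042. With p = 2042 - 1 = 2041: (p + p//4 - p//100 + p//400) mod 7 = (2041 + 510 - 20 + 5) mod 7 = 2536 mod 7 = 2 -> Wednesday (Mon=0 ... Sun=6)
Day of year: 14; offset = 13
Weekday index = (2 + 13) mod 7 = 1 -> Tuesday
Weekend days: Saturday, Sunday

No


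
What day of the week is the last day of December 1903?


December 1903 has 31 days
Anchor: Jan 1, 1903. With p = 1903 - 1 = 1902: (p + p//4 - p//100 + p//400) mod 7 = (1902 + 475 - 19 + 4) mod 7 = 2362 mod 7 = 3 -> Thursday (Mon=0 ... Sun=6)
Days before December (Jan-Nov): 334; December 1 index = (3 + 334) mod 7 = 1 -> Tuesday
Last day offset: 31 - 1 = 30 days
Weekday index = (1 + 30) mod 7 = 3

Thursday, December 31


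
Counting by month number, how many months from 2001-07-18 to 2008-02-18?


From July 2001 to February 2008
7 years * 12 = 84 months, minus 5 months = 79

79 months


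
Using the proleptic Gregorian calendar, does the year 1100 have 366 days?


Gregorian leap year rule: divisible by 4, but not by 100, unless also by 400.
1100 is divisible by 100 but not 400 -> not a leap year

No


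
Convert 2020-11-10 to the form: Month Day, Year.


ISO 2020-11-10 parses as year=2020, month=11, day=10
Month 11 -> November

November 10, 2020


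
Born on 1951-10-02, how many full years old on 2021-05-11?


Birth: 1951-10-02
Reference: 2021-05-11
Year difference: 2021 - 1951 = 70
Birthday not yet reached in 2021, subtract 1

69 years old


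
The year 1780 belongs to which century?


Century = (year - 1) // 100 + 1
= (1780 - 1) // 100 + 1
= 1779 // 100 + 1
= 17 + 1

18th century


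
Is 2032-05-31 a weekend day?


Anchor: Jan 1, 2032. With p = 2032 - 1 = 2031: (p + p//4 - p//100 + p//400) mod 7 = (2031 + 507 - 20 + 5) mod 7 = 2523 mod 7 = 3 -> Thursday (Mon=0 ... Sun=6)
Day of year: 152; offset = 151
Weekday index = (3 + 151) mod 7 = 0 -> Monday
Weekend days: Saturday, Sunday

No


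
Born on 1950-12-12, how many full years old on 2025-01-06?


Birth: 1950-12-12
Reference: 2025-01-06
Year difference: 2025 - 1950 = 75
Birthday not yet reached in 2025, subtract 1

74 years old


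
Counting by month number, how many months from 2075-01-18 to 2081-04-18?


From January 2075 to April 2081
6 years * 12 = 72 months, plus 3 months = 75

75 months


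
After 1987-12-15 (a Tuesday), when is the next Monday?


Current: Tuesday
Target: Monday
Days ahead: 6

Next Monday: 1987-12-21


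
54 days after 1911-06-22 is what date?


Start: 1911-06-22, add 54 days
June 1911 has 30 days: 30 - 22 = 8 days to June 30 -> 46 left
July 1911 has 31 days -> 15 left
August 1911: 15 <= 31 -> lands on August 15

Result: 1911-08-15


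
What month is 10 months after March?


March is month 3
3 + 10 = 13; wrap: 13 - 12 = 1

January


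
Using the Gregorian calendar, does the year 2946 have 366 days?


Gregorian leap year rule: divisible by 4, but not by 100, unless also by 400.
2946 is not divisible by 4 -> not a leap year

No


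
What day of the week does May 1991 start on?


Target: May 1, 1991
Anchor: Jan 1, 1991. With p = 1991 - 1 = 1990: (p + p//4 - p//100 + p//400) mod 7 = (1990 + 497 - 19 + 4) mod 7 = 2472 mod 7 = 1 -> Tuesday (Mon=0 ... Sun=6)
Days before May (Jan-Apr): 120 days
Weekday index = (1 + 120) mod 7 = 2

Wednesday


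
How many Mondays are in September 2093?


September 2093 has 30 days
Anchor: Jan 1, 2093. With p = 2093 - 1 = 2092: (p + p//4 - p//100 + p//400) mod 7 = (2092 + 523 - 20 + 5) mod 7 = 2600 mod 7 = 3 -> Thursday (Mon=0 ... Sun=6)
Days before September (Jan-Aug): 243; September 1 index = (3 + 243) mod 7 = 1 -> Tuesday
First Monday is September 7
Mondays: 7, 14, 21, 28

4 Mondays


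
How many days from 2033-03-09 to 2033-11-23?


From 2033-03-09 to 2033-11-23
2033-03-09: days before March = 31 + 28 = 59 (2033 is not a leap year); day of year = 59 + 9 = 68
2033-11-23: days before November = 31 + 28 + 31 + 30 + 31 + 30 + 31 + 31 + 30 + 31 = 304 (2033 is not a leap year); day of year = 304 + 23 = 327
Same year: 327 - 68 = 259

259 days


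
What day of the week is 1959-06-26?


Date: June 26, 1959
Anchor: Jan 1, 1959. With p = 1959 - 1 = 1958: (p + p//4 - p//100 + p//400) mod 7 = (1958 + 489 - 19 + 4) mod 7 = 2432 mod 7 = 3 -> Thursday (Mon=0 ... Sun=6)
Days before June (Jan-May): 151; offset = 151 + 26 - 1 = 176
Weekday index = (3 + 176) mod 7 = 4

Day of the week: Friday


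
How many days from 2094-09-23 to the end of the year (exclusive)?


Day of year: 266 of 365
Remaining = 365 - 266

99 days


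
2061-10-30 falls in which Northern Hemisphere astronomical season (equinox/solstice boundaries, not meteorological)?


Date: October 30
Astronomical Autumn (approx.; exact equinox/solstice day varies by year): September 22 to December 20
October 30 falls within the Autumn window

Autumn


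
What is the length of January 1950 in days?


January 1950

31 days


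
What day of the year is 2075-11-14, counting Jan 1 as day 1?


Date: November 14, 2075
Days in months 1 through 10: 304
Plus 14 days in November

Day of year: 318


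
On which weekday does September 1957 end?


September 1957 has 30 days
Anchor: Jan 1, 1957. With p = 1957 - 1 = 1956: (p + p//4 - p//100 + p//400) mod 7 = (1956 + 489 - 19 + 4) mod 7 = 2430 mod 7 = 1 -> Tuesday (Mon=0 ... Sun=6)
Days before September (Jan-Aug): 243; September 1 index = (1 + 243) mod 7 = 6 -> Sunday
Last day offset: 30 - 1 = 29 days
Weekday index = (6 + 29) mod 7 = 0

Monday, September 30


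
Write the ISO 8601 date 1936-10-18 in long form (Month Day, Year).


ISO 1936-10-18 parses as year=1936, month=10, day=18
Month 10 -> October

October 18, 1936


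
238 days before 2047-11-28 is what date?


Start: 2047-11-28, subtract 238 days
Back 28 days from November 28 reaches October 31, 2047 -> 210 left
October 2047 has 31 days -> back to September 30, 2047 -> 179 left
September 2047 has 30 days -> back to August 31, 2047 -> 149 left
August 2047 has 31 days -> back to July 31, 2047 -> 118 left
July 2047 has 31 days -> back to June 30, 2047 -> 87 left
June 2047 has 30 days -> back to May 31, 2047 -> 57 left
May 2047 has 31 days -> back to April 30, 2047 -> 26 left
April 2047: 30 - 26 = 4 -> lands on April 4

Result: 2047-04-04


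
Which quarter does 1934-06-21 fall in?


Month: June (month 6)
Q1: Jan-Mar, Q2: Apr-Jun, Q3: Jul-Sep, Q4: Oct-Dec

Q2


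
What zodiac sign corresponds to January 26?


Date: January 26
Conventional tropical zodiac dates: Aquarius from January 20 onward; Pisces starts February 19
January 26 falls within the Aquarius range

Aquarius


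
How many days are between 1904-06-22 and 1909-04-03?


From 1904-06-22 to 1909-04-03
1904-06-22: days before June = 31 + 29 + 31 + 30 + 31 = 152 (1904 is a leap year); day of year = 152 + 22 = 174
1909-04-03: days before April = 31 + 28 + 31 = 90 (1909 is not a leap year); day of year = 90 + 3 = 93
Rest of 1904: 366 - 174 = 192
Full years 1905 (365), 1906 (365), 1907 (365), 1908 (366): 1461
Total = 192 + 1461 + 93 = 1746

1746 days


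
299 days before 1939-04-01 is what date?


Start: 1939-04-01, subtract 299 days
Back 1 day from April 1 reaches March 31, 1939 -> 298 left
March 1939 has 31 days -> back to February 28, 1939 -> 267 left
February 1939 has 28 days -> back to January 31, 1939 -> 239 left
January 1939 has 31 days -> back to December 31, 1938 -> 208 left
December 1938 has 31 days -> back to November 30, 1938 -> 177 left
November 1938 has 30 days -> back to October 31, 1938 -> 147 left
October 1938 has 31 days -> back to September 30, 1938 -> 116 left
September 1938 has 30 days -> back to August 31, 1938 -> 86 left
August 1938 has 31 days -> back to July 31, 1938 -> 55 left
July 1938 has 31 days -> back to June 30, 1938 -> 24 left
June 1938: 30 - 24 = 6 -> lands on June 6

Result: 1938-06-06


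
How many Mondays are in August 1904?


August 1904 has 31 days
Anchor: Jan 1, 1904. With p = 1904 - 1 = 1903: (p + p//4 - p//100 + p//400) mod 7 = (1903 + 475 - 19 + 4) mod 7 = 2363 mod 7 = 4 -> Friday (Mon=0 ... Sun=6)
Days before August (Jan-Jul): 213; August 1 index = (4 + 213) mod 7 = 0 -> Monday
First Monday is August 1
Mondays: 1, 8, 15, 22, 29

5 Mondays


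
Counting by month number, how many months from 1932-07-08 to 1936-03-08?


From July 1932 to March 1936
4 years * 12 = 48 months, minus 4 months = 44

44 months


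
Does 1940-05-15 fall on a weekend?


Anchor: Jan 1, 1940. With p = 1940 - 1 = 1939: (p + p//4 - p//100 + p//400) mod 7 = (1939 + 484 - 19 + 4) mod 7 = 2408 mod 7 = 0 -> Monday (Mon=0 ... Sun=6)
Day of year: 136; offset = 135
Weekday index = (0 + 135) mod 7 = 2 -> Wednesday
Weekend days: Saturday, Sunday

No


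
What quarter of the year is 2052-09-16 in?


Month: September (month 9)
Q1: Jan-Mar, Q2: Apr-Jun, Q3: Jul-Sep, Q4: Oct-Dec

Q3


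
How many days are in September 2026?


September 2026

30 days


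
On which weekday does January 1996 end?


January 1996 has 31 days
Anchor: Jan 1, 1996. With p = 1996 - 1 = 1995: (p + p//4 - p//100 + p//400) mod 7 = (1995 + 498 - 19 + 4) mod 7 = 2478 mod 7 = 0 -> Monday (Mon=0 ... Sun=6)
January 1 is the anchor itself -> Monday
Last day offset: 31 - 1 = 30 days
Weekday index = (0 + 30) mod 7 = 2

Wednesday, January 31


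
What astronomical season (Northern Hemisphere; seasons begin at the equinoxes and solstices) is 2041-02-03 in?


Date: February 3
Astronomical Winter (approx.; exact equinox/solstice day varies by year): December 21 to March 19
February 3 falls within the Winter window

Winter


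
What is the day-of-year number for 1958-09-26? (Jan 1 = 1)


Date: September 26, 1958
Days in months 1 through 8: 243
Plus 26 days in September

Day of year: 269


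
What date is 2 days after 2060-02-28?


Start: 2060-02-28, add 2 days
February 2060 has 29 days: 29 - 28 = 1 day to February 29 -> 1 left
March 2060: 1 <= 31 -> lands on March 1

Result: 2060-03-01


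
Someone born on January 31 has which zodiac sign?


Date: January 31
Conventional tropical zodiac dates: Aquarius from January 20 onward; Pisces starts February 19
January 31 falls within the Aquarius range

Aquarius


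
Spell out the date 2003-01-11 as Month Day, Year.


ISO 2003-01-11 parses as year=2003, month=01, day=11
Month 1 -> January

January 11, 2003


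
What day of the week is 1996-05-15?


Date: May 15, 1996
Anchor: Jan 1, 1996. With p = 1996 - 1 = 1995: (p + p//4 - p//100 + p//400) mod 7 = (1995 + 498 - 19 + 4) mod 7 = 2478 mod 7 = 0 -> Monday (Mon=0 ... Sun=6)
Days before May (Jan-Apr): 121; offset = 121 + 15 - 1 = 135
Weekday index = (0 + 135) mod 7 = 2

Day of the week: Wednesday


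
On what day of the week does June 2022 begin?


Target: June 1, 2022
Anchor: Jan 1, 2022. With p = 2022 - 1 = 2021: (p + p//4 - p//100 + p//400) mod 7 = (2021 + 505 - 20 + 5) mod 7 = 2511 mod 7 = 5 -> Saturday (Mon=0 ... Sun=6)
Days before June (Jan-May): 151 days
Weekday index = (5 + 151) mod 7 = 2

Wednesday


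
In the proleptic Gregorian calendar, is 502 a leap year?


Gregorian leap year rule: divisible by 4, but not by 100, unless also by 400.
502 is not divisible by 4 -> not a leap year

No


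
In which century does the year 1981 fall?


Century = (year - 1) // 100 + 1
= (1981 - 1) // 100 + 1
= 1980 // 100 + 1
= 19 + 1

20th century


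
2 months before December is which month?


December is month 12
12 - 2 = 10

October


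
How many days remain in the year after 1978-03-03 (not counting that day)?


Day of year: 62 of 365
Remaining = 365 - 62

303 days


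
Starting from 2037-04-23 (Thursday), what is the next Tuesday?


Current: Thursday
Target: Tuesday
Days ahead: 5

Next Tuesday: 2037-04-28


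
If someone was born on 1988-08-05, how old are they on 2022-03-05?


Birth: 1988-08-05
Reference: 2022-03-05
Year difference: 2022 - 1988 = 34
Birthday not yet reached in 2022, subtract 1

33 years old


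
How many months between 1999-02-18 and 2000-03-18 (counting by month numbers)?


From February 1999 to March 2000
1 year * 12 = 12 months, plus 1 month = 13

13 months


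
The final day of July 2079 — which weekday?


July 2079 has 31 days
Anchor: Jan 1, 2079. With p = 2079 - 1 = 2078: (p + p//4 - p//100 + p//400) mod 7 = (2078 + 519 - 20 + 5) mod 7 = 2582 mod 7 = 6 -> Sunday (Mon=0 ... Sun=6)
Days before July (Jan-Jun): 181; July 1 index = (6 + 181) mod 7 = 5 -> Saturday
Last day offset: 31 - 1 = 30 days
Weekday index = (5 + 30) mod 7 = 0

Monday, July 31


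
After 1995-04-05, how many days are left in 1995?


Day of year: 95 of 365
Remaining = 365 - 95

270 days


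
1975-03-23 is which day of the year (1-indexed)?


Date: March 23, 1975
Days in months 1 through 2: 59
Plus 23 days in March

Day of year: 82


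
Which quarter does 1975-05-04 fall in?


Month: May (month 5)
Q1: Jan-Mar, Q2: Apr-Jun, Q3: Jul-Sep, Q4: Oct-Dec

Q2


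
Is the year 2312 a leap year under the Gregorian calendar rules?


Gregorian leap year rule: divisible by 4, but not by 100, unless also by 400.
2312 is divisible by 4 but not 100 -> leap year

Yes


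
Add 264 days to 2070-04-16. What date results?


Start: 2070-04-16, add 264 days
April 2070 has 30 days: 30 - 16 = 14 days to April 30 -> 250 left
May 2070 has 31 days -> 219 left
June 2070 has 30 days -> 189 left
July 2070 has 31 days -> 158 left
August 2070 has 31 days -> 127 left
September 2070 has 30 days -> 97 left
October 2070 has 31 days -> 66 left
November 2070 has 30 days -> 36 left
December 2070 has 31 days -> 5 left
January 2071: 5 <= 31 -> lands on January 5

Result: 2071-01-05


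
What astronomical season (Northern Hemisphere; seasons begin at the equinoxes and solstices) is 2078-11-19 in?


Date: November 19
Astronomical Autumn (approx.; exact equinox/solstice day varies by year): September 22 to December 20
November 19 falls within the Autumn window

Autumn


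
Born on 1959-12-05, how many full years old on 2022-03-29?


Birth: 1959-12-05
Reference: 2022-03-29
Year difference: 2022 - 1959 = 63
Birthday not yet reached in 2022, subtract 1

62 years old


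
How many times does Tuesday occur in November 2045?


November 2045 has 30 days
Anchor: Jan 1, 2045. With p = 2045 - 1 = 2044: (p + p//4 - p//100 + p//400) mod 7 = (2044 + 511 - 20 + 5) mod 7 = 2540 mod 7 = 6 -> Sunday (Mon=0 ... Sun=6)
Days before November (Jan-Oct): 304; November 1 index = (6 + 304) mod 7 = 2 -> Wednesday
First Tuesday is November 7
Tuesdays: 7, 14, 21, 28

4 Tuesdays


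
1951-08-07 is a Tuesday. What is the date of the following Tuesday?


Current: Tuesday
Target: Tuesday
Days ahead: 7

Next Tuesday: 1951-08-14


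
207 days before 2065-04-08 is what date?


Start: 2065-04-08, subtract 207 days
Back 8 days from April 8 reaches March 31, 2065 -> 199 left
March 2065 has 31 days -> back to February 28, 2065 -> 168 left
February 2065 has 28 days -> back to January 31, 2065 -> 140 left
January 2065 has 31 days -> back to December 31, 2064 -> 109 left
December 2064 has 31 days -> back to November 30, 2064 -> 78 left
November 2064 has 30 days -> back to October 31, 2064 -> 48 left
October 2064 has 31 days -> back to September 30, 2064 -> 17 left
September 2064: 30 - 17 = 13 -> lands on September 13

Result: 2064-09-13


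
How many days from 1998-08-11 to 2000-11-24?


From 1998-08-11 to 2000-11-24
1998-08-11: days before August = 31 + 28 + 31 + 30 + 31 + 30 + 31 = 212 (1998 is not a leap year); day of year = 212 + 11 = 223
2000-11-24: days before November = 31 + 29 + 31 + 30 + 31 + 30 + 31 + 31 + 30 + 31 = 305 (2000 is a leap year); day of year = 305 + 24 = 329
Rest of 1998: 365 - 223 = 142
Full years 1999 (365): 365
Total = 142 + 365 + 329 = 836

836 days


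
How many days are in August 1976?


August 1976

31 days


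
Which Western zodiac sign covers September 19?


Date: September 19
Conventional tropical zodiac dates: Virgo from August 23 onward; Libra starts September 23
September 19 falls within the Virgo range

Virgo


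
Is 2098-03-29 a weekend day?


Anchor: Jan 1, 2098. With p = 2098 - 1 = 2097: (p + p//4 - p//100 + p//400) mod 7 = (2097 + 524 - 20 + 5) mod 7 = 2606 mod 7 = 2 -> Wednesday (Mon=0 ... Sun=6)
Day of year: 88; offset = 87
Weekday index = (2 + 87) mod 7 = 5 -> Saturday
Weekend days: Saturday, Sunday

Yes


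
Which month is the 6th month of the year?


Month 6 of 12

June


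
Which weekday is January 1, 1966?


Target: January 1, 1966
Anchor: Jan 1, 1966. With p = 1966 - 1 = 1965: (p + p//4 - p//100 + p//400) mod 7 = (1965 + 491 - 19 + 4) mod 7 = 2441 mod 7 = 5 -> Saturday (Mon=0 ... Sun=6)
Offset from anchor: 0 days
Weekday index = (5 + 0) mod 7 = 5

Saturday


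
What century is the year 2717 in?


Century = (year - 1) // 100 + 1
= (2717 - 1) // 100 + 1
= 2716 // 100 + 1
= 27 + 1

28th century


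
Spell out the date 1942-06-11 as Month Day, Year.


ISO 1942-06-11 parses as year=1942, month=06, day=11
Month 6 -> June

June 11, 1942


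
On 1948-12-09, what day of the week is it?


Date: December 9, 1948
Anchor: Jan 1, 1948. With p = 1948 - 1 = 1947: (p + p//4 - p//100 + p//400) mod 7 = (1947 + 486 - 19 + 4) mod 7 = 2418 mod 7 = 3 -> Thursday (Mon=0 ... Sun=6)
Days before December (Jan-Nov): 335; offset = 335 + 9 - 1 = 343
Weekday index = (3 + 343) mod 7 = 3

Day of the week: Thursday


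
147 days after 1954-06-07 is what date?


Start: 1954-06-07, add 147 days
June 1954 has 30 days: 30 - 7 = 23 days to June 30 -> 124 left
July 1954 has 31 days -> 93 left
August 1954 has 31 days -> 62 left
September 1954 has 30 days -> 32 left
October 1954 has 31 days -> 1 left
November 1954: 1 <= 30 -> lands on November 1

Result: 1954-11-01
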